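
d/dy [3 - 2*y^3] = -6*y^2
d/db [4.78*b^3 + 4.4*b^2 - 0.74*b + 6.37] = 14.34*b^2 + 8.8*b - 0.74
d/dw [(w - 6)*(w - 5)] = 2*w - 11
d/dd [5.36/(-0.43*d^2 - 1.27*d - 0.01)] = (4.6096*d + 6.8072)/(0.43*d^2 + 1.27*d + 0.01)^2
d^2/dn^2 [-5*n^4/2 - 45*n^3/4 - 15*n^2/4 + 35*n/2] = -30*n^2 - 135*n/2 - 15/2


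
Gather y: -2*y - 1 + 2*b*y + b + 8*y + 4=b + y*(2*b + 6) + 3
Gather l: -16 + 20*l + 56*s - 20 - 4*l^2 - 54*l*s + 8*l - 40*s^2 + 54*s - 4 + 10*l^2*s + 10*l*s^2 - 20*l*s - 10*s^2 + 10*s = l^2*(10*s - 4) + l*(10*s^2 - 74*s + 28) - 50*s^2 + 120*s - 40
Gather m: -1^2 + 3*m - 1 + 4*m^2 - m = 4*m^2 + 2*m - 2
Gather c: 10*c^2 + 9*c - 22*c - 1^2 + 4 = 10*c^2 - 13*c + 3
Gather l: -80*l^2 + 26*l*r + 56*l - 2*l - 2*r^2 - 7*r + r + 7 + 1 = -80*l^2 + l*(26*r + 54) - 2*r^2 - 6*r + 8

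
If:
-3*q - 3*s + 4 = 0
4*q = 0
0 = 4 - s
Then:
No Solution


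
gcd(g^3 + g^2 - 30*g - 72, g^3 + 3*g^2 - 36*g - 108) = g^2 - 3*g - 18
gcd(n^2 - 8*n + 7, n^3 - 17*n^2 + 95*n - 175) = n - 7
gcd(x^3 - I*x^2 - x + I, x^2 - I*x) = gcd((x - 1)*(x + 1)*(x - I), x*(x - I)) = x - I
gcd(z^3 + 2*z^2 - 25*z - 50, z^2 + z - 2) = z + 2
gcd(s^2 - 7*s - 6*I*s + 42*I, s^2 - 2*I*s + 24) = s - 6*I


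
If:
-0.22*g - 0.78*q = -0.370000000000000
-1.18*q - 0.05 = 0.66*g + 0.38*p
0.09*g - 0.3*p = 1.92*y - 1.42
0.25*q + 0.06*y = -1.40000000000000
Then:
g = 26.46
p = -24.39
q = -6.99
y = 5.79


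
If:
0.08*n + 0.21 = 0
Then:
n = -2.62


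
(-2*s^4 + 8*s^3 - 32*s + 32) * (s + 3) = -2*s^5 + 2*s^4 + 24*s^3 - 32*s^2 - 64*s + 96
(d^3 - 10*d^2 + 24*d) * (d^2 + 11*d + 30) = d^5 + d^4 - 56*d^3 - 36*d^2 + 720*d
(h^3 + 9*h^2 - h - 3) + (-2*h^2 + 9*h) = h^3 + 7*h^2 + 8*h - 3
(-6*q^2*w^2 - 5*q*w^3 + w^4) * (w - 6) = -6*q^2*w^3 + 36*q^2*w^2 - 5*q*w^4 + 30*q*w^3 + w^5 - 6*w^4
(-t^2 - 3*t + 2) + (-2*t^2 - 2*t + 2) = -3*t^2 - 5*t + 4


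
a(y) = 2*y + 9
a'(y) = 2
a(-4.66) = -0.32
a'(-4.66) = 2.00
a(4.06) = 17.12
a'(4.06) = 2.00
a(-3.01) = 2.98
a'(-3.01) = 2.00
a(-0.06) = 8.88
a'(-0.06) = 2.00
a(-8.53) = -8.06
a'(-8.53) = 2.00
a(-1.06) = 6.88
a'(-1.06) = 2.00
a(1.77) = 12.54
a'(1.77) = 2.00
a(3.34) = 15.68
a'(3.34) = 2.00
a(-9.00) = -9.00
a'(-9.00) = 2.00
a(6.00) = 21.00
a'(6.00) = 2.00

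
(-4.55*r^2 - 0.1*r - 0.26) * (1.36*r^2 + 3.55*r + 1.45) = -6.188*r^4 - 16.2885*r^3 - 7.3061*r^2 - 1.068*r - 0.377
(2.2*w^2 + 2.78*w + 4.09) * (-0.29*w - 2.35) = -0.638*w^3 - 5.9762*w^2 - 7.7191*w - 9.6115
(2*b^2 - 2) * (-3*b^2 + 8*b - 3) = -6*b^4 + 16*b^3 - 16*b + 6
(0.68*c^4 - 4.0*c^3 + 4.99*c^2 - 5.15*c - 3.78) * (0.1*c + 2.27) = 0.068*c^5 + 1.1436*c^4 - 8.581*c^3 + 10.8123*c^2 - 12.0685*c - 8.5806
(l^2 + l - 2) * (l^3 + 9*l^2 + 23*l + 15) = l^5 + 10*l^4 + 30*l^3 + 20*l^2 - 31*l - 30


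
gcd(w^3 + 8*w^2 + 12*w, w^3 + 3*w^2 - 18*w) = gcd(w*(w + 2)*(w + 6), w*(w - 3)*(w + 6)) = w^2 + 6*w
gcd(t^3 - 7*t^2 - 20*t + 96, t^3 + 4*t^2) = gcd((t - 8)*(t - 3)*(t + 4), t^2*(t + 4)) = t + 4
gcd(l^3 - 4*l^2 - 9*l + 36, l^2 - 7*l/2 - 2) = l - 4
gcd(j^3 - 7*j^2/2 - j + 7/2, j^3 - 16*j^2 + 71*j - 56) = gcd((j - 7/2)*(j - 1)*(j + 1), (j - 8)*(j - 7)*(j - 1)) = j - 1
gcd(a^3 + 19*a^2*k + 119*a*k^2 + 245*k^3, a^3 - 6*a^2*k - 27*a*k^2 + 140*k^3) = a + 5*k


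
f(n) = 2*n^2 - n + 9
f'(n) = 4*n - 1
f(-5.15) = 67.20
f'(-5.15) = -21.60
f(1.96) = 14.72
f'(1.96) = 6.84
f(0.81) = 9.50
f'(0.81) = 2.24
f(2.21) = 16.56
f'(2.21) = 7.84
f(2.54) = 19.36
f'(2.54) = 9.16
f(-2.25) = 21.38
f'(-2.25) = -10.00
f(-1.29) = 13.62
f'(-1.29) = -6.16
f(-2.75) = 26.88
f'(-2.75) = -12.00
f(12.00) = 285.00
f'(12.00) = 47.00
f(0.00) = 9.00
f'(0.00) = -1.00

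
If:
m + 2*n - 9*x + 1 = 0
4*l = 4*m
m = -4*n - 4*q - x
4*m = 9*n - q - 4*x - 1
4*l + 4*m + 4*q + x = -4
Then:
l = -62/95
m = -62/95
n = -27/190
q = 173/570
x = 2/285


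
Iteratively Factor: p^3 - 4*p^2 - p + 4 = (p + 1)*(p^2 - 5*p + 4) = (p - 1)*(p + 1)*(p - 4)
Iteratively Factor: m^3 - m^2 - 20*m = (m - 5)*(m^2 + 4*m) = m*(m - 5)*(m + 4)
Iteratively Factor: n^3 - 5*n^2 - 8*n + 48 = (n - 4)*(n^2 - n - 12) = (n - 4)*(n + 3)*(n - 4)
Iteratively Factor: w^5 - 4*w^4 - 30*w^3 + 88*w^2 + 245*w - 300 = (w - 1)*(w^4 - 3*w^3 - 33*w^2 + 55*w + 300) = (w - 5)*(w - 1)*(w^3 + 2*w^2 - 23*w - 60) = (w - 5)^2*(w - 1)*(w^2 + 7*w + 12) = (w - 5)^2*(w - 1)*(w + 4)*(w + 3)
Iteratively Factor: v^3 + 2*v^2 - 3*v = (v - 1)*(v^2 + 3*v) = (v - 1)*(v + 3)*(v)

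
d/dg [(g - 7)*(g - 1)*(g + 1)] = 3*g^2 - 14*g - 1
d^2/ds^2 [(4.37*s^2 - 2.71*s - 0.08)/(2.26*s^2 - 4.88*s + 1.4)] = (68.70852*s^3 - 85.4117280000002*s^2 + 56.740464*s - 23.203104)/(11.543176*s^6 - 74.775264*s^5 + 182.913552*s^4 - 208.856192*s^3 + 113.30928*s^2 - 28.6944*s + 2.744)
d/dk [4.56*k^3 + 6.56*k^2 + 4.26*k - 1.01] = 13.68*k^2 + 13.12*k + 4.26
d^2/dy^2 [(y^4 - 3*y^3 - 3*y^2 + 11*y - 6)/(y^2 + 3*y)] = 2*(y^6 + 9*y^5 + 27*y^4 - 7*y^3 - 18*y^2 - 54*y - 54)/(y^3*(y^3 + 9*y^2 + 27*y + 27))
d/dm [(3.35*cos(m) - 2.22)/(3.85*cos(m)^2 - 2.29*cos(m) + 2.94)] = (12.8975*cos(m)^2 - 17.094*cos(m) - 4.7652)*sin(m)/(14.8225*cos(m)^4 - 17.633*cos(m)^3 + 27.8821*cos(m)^2 - 13.4652*cos(m) + 8.6436)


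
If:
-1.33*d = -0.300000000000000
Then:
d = 0.23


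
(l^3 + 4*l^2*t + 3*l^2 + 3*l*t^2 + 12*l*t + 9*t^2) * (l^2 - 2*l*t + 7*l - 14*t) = l^5 + 2*l^4*t + 10*l^4 - 5*l^3*t^2 + 20*l^3*t + 21*l^3 - 6*l^2*t^3 - 50*l^2*t^2 + 42*l^2*t - 60*l*t^3 - 105*l*t^2 - 126*t^3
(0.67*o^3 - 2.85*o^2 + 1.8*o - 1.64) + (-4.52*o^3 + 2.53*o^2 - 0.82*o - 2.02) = -3.85*o^3 - 0.32*o^2 + 0.98*o - 3.66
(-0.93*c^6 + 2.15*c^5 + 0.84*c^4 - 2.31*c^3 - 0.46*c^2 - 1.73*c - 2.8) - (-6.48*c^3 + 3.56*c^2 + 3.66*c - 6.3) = -0.93*c^6 + 2.15*c^5 + 0.84*c^4 + 4.17*c^3 - 4.02*c^2 - 5.39*c + 3.5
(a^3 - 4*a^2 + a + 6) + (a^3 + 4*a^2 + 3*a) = 2*a^3 + 4*a + 6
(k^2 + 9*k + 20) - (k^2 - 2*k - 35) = 11*k + 55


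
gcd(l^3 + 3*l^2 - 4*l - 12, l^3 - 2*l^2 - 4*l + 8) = l^2 - 4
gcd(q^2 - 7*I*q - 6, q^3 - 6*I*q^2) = q - 6*I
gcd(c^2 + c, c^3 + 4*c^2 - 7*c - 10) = c + 1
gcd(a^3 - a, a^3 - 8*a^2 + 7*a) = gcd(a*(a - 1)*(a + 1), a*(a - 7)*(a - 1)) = a^2 - a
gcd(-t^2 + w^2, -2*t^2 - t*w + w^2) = t + w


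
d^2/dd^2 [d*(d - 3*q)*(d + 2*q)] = 6*d - 2*q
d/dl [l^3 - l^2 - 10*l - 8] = 3*l^2 - 2*l - 10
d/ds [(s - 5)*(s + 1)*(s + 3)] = 3*s^2 - 2*s - 17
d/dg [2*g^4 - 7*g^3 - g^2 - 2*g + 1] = 8*g^3 - 21*g^2 - 2*g - 2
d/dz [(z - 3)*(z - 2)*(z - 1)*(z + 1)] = 4*z^3 - 15*z^2 + 10*z + 5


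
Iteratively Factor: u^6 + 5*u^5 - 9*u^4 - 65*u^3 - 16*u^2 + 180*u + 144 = (u + 4)*(u^5 + u^4 - 13*u^3 - 13*u^2 + 36*u + 36) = (u - 2)*(u + 4)*(u^4 + 3*u^3 - 7*u^2 - 27*u - 18) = (u - 2)*(u + 2)*(u + 4)*(u^3 + u^2 - 9*u - 9) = (u - 2)*(u + 2)*(u + 3)*(u + 4)*(u^2 - 2*u - 3) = (u - 3)*(u - 2)*(u + 2)*(u + 3)*(u + 4)*(u + 1)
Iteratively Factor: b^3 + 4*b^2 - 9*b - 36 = (b + 4)*(b^2 - 9) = (b + 3)*(b + 4)*(b - 3)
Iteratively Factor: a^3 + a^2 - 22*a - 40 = (a + 4)*(a^2 - 3*a - 10) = (a + 2)*(a + 4)*(a - 5)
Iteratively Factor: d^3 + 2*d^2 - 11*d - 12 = (d - 3)*(d^2 + 5*d + 4) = (d - 3)*(d + 1)*(d + 4)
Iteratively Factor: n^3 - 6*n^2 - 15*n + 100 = (n - 5)*(n^2 - n - 20) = (n - 5)^2*(n + 4)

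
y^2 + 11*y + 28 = (y + 4)*(y + 7)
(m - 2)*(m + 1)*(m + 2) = m^3 + m^2 - 4*m - 4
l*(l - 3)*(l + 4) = l^3 + l^2 - 12*l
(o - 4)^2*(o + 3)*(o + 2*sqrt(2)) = o^4 - 5*o^3 + 2*sqrt(2)*o^3 - 10*sqrt(2)*o^2 - 8*o^2 - 16*sqrt(2)*o + 48*o + 96*sqrt(2)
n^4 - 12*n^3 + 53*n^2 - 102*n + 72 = (n - 4)*(n - 3)^2*(n - 2)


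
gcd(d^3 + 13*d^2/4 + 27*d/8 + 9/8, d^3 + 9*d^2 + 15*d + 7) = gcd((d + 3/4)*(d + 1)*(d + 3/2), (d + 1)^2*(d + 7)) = d + 1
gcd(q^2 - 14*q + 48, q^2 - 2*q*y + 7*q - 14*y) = 1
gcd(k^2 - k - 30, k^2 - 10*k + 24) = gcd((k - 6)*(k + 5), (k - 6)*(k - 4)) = k - 6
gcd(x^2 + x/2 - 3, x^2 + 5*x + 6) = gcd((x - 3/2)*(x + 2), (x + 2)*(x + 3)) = x + 2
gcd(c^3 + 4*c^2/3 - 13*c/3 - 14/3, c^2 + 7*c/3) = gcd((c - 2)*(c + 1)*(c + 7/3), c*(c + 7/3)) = c + 7/3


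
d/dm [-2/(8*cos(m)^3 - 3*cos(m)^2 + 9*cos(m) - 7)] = 6*(-8*cos(m)^2 + 2*cos(m) - 3)*sin(m)/(8*cos(m)^3 - 3*cos(m)^2 + 9*cos(m) - 7)^2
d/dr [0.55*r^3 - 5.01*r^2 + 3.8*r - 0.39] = 1.65*r^2 - 10.02*r + 3.8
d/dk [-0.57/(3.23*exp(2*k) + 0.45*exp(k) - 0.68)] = (3.6822*exp(k) + 0.2565)*exp(k)/(3.23*exp(2*k) + 0.45*exp(k) - 0.68)^2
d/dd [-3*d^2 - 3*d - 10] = -6*d - 3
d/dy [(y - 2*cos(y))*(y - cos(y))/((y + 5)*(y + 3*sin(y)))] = ((y + 5)*(y + 3*sin(y))*(3*y*sin(y) + 2*y - 2*sin(2*y) - 3*cos(y)) - (y + 5)*(y - 2*cos(y))*(y - cos(y))*(3*cos(y) + 1) - (y + 3*sin(y))*(y - 2*cos(y))*(y - cos(y)))/((y + 5)^2*(y + 3*sin(y))^2)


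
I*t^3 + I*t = t*(t + I)*(I*t + 1)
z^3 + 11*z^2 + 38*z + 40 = (z + 2)*(z + 4)*(z + 5)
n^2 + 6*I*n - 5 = (n + I)*(n + 5*I)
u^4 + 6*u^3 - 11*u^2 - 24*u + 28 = (u - 2)*(u - 1)*(u + 2)*(u + 7)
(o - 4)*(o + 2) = o^2 - 2*o - 8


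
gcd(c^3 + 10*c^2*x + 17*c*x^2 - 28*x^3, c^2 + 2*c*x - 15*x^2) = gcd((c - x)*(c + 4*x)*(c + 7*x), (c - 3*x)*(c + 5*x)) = 1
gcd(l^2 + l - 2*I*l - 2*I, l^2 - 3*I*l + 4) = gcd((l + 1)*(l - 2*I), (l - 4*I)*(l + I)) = 1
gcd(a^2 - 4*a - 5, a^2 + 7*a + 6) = a + 1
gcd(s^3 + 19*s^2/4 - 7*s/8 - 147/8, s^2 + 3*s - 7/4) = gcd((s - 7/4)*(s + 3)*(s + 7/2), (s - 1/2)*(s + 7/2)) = s + 7/2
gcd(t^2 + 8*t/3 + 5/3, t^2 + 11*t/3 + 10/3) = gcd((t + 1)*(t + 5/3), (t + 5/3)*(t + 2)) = t + 5/3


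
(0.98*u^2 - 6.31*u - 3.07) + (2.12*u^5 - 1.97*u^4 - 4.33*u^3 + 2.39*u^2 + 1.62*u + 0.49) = 2.12*u^5 - 1.97*u^4 - 4.33*u^3 + 3.37*u^2 - 4.69*u - 2.58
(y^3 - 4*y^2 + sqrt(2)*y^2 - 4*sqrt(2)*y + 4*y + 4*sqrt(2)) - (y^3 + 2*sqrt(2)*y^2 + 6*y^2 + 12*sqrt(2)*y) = -10*y^2 - sqrt(2)*y^2 - 16*sqrt(2)*y + 4*y + 4*sqrt(2)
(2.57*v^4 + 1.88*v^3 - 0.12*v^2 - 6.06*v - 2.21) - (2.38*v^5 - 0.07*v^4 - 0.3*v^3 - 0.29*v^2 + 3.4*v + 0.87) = -2.38*v^5 + 2.64*v^4 + 2.18*v^3 + 0.17*v^2 - 9.46*v - 3.08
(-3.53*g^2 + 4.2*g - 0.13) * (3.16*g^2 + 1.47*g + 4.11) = -11.1548*g^4 + 8.0829*g^3 - 8.7451*g^2 + 17.0709*g - 0.5343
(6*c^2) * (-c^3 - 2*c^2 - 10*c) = -6*c^5 - 12*c^4 - 60*c^3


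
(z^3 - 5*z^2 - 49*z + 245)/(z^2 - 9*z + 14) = (z^2 + 2*z - 35)/(z - 2)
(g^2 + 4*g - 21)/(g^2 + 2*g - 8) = (g^2 + 4*g - 21)/(g^2 + 2*g - 8)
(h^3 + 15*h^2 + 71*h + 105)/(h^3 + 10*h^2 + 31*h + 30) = (h + 7)/(h + 2)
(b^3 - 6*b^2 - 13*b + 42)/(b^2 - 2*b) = b - 4 - 21/b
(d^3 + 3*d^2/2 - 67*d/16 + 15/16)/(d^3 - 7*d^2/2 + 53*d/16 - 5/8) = (d + 3)/(d - 2)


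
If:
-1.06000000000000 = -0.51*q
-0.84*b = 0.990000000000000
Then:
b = -1.18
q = 2.08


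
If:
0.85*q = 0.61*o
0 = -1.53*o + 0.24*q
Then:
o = 0.00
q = 0.00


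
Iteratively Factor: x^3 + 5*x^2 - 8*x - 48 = (x - 3)*(x^2 + 8*x + 16) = (x - 3)*(x + 4)*(x + 4)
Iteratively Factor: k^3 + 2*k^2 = (k)*(k^2 + 2*k) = k*(k + 2)*(k)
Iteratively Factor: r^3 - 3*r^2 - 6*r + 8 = (r + 2)*(r^2 - 5*r + 4) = (r - 4)*(r + 2)*(r - 1)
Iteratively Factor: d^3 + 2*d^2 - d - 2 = (d + 2)*(d^2 - 1) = (d - 1)*(d + 2)*(d + 1)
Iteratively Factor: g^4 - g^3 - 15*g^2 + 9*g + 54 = (g - 3)*(g^3 + 2*g^2 - 9*g - 18) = (g - 3)*(g + 3)*(g^2 - g - 6) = (g - 3)^2*(g + 3)*(g + 2)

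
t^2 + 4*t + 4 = (t + 2)^2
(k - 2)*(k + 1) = k^2 - k - 2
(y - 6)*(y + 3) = y^2 - 3*y - 18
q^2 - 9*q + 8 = (q - 8)*(q - 1)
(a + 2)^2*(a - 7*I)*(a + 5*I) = a^4 + 4*a^3 - 2*I*a^3 + 39*a^2 - 8*I*a^2 + 140*a - 8*I*a + 140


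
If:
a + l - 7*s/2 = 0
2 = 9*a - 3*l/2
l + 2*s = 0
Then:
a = 22/105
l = -8/105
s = 4/105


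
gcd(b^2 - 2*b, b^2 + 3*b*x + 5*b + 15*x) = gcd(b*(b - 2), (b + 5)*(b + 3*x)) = 1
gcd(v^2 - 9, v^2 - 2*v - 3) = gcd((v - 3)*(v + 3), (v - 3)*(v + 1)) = v - 3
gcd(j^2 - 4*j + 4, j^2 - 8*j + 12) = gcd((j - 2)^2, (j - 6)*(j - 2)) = j - 2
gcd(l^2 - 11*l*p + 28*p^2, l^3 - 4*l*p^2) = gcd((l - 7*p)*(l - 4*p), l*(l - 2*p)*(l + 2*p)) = 1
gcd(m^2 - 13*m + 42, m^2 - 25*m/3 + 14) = m - 6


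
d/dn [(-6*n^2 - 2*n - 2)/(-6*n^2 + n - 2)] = 6*(1 - 3*n^2)/(36*n^4 - 12*n^3 + 25*n^2 - 4*n + 4)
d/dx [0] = 0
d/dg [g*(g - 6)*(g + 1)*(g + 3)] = 4*g^3 - 6*g^2 - 42*g - 18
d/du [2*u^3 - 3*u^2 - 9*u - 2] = 6*u^2 - 6*u - 9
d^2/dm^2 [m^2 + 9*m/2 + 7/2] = 2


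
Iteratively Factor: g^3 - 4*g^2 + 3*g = (g - 3)*(g^2 - g) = g*(g - 3)*(g - 1)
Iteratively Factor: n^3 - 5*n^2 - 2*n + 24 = (n - 3)*(n^2 - 2*n - 8) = (n - 3)*(n + 2)*(n - 4)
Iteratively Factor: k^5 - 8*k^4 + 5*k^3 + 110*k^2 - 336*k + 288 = (k - 3)*(k^4 - 5*k^3 - 10*k^2 + 80*k - 96) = (k - 3)^2*(k^3 - 2*k^2 - 16*k + 32) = (k - 4)*(k - 3)^2*(k^2 + 2*k - 8) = (k - 4)*(k - 3)^2*(k + 4)*(k - 2)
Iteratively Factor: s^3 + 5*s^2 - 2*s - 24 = (s + 3)*(s^2 + 2*s - 8) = (s - 2)*(s + 3)*(s + 4)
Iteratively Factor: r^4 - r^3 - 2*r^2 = (r + 1)*(r^3 - 2*r^2) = (r - 2)*(r + 1)*(r^2) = r*(r - 2)*(r + 1)*(r)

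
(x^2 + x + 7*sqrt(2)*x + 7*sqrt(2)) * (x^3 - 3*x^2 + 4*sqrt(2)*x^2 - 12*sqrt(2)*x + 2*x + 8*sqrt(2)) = x^5 - 2*x^4 + 11*sqrt(2)*x^4 - 22*sqrt(2)*x^3 + 55*x^3 - 110*x^2 - 11*sqrt(2)*x^2 - 56*x + 22*sqrt(2)*x + 112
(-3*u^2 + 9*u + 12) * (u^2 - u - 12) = -3*u^4 + 12*u^3 + 39*u^2 - 120*u - 144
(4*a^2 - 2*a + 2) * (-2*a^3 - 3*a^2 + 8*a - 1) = -8*a^5 - 8*a^4 + 34*a^3 - 26*a^2 + 18*a - 2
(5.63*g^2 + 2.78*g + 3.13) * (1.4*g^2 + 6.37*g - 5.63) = 7.882*g^4 + 39.7551*g^3 - 9.6063*g^2 + 4.2867*g - 17.6219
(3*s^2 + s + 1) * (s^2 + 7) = 3*s^4 + s^3 + 22*s^2 + 7*s + 7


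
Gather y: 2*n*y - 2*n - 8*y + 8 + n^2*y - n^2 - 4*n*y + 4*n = -n^2 + 2*n + y*(n^2 - 2*n - 8) + 8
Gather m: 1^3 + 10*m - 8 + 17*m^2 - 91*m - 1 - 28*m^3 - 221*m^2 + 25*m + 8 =-28*m^3 - 204*m^2 - 56*m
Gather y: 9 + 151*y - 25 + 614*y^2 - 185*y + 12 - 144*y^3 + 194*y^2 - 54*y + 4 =-144*y^3 + 808*y^2 - 88*y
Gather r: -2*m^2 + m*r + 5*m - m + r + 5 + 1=-2*m^2 + 4*m + r*(m + 1) + 6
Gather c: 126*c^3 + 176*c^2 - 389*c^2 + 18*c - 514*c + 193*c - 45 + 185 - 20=126*c^3 - 213*c^2 - 303*c + 120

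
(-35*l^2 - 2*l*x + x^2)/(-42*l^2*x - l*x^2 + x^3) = (5*l + x)/(x*(6*l + x))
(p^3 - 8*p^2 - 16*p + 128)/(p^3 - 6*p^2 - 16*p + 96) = (p - 8)/(p - 6)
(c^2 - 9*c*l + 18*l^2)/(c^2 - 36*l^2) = (c - 3*l)/(c + 6*l)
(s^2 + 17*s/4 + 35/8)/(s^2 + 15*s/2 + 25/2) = (s + 7/4)/(s + 5)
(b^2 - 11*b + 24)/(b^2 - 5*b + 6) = (b - 8)/(b - 2)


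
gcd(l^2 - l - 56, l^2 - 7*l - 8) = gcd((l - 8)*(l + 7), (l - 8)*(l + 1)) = l - 8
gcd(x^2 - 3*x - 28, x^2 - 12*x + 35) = x - 7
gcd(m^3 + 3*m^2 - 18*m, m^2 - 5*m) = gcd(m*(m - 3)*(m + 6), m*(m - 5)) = m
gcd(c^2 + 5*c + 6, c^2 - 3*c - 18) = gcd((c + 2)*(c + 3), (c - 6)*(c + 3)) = c + 3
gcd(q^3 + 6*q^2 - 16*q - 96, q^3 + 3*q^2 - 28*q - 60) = q + 6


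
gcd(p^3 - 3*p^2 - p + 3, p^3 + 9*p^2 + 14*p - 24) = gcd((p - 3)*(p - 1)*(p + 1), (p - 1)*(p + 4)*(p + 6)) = p - 1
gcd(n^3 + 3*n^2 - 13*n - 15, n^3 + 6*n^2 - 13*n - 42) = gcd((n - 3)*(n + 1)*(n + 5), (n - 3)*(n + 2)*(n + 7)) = n - 3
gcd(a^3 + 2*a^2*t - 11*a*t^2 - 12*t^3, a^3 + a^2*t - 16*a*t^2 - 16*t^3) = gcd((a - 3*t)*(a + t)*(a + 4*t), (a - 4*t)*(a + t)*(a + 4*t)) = a^2 + 5*a*t + 4*t^2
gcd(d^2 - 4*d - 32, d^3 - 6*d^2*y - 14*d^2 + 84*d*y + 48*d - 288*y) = d - 8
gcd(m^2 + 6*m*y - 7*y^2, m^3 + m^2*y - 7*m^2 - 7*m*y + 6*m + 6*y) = 1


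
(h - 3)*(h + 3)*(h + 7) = h^3 + 7*h^2 - 9*h - 63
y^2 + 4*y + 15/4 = (y + 3/2)*(y + 5/2)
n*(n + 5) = n^2 + 5*n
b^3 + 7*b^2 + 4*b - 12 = (b - 1)*(b + 2)*(b + 6)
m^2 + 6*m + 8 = (m + 2)*(m + 4)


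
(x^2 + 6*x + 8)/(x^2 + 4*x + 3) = (x^2 + 6*x + 8)/(x^2 + 4*x + 3)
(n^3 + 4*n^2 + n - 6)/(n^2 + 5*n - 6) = (n^2 + 5*n + 6)/(n + 6)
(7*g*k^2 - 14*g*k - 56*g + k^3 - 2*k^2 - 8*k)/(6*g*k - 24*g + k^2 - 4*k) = (7*g*k + 14*g + k^2 + 2*k)/(6*g + k)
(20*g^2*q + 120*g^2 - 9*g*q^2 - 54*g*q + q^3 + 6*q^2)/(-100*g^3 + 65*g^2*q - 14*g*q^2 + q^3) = (q + 6)/(-5*g + q)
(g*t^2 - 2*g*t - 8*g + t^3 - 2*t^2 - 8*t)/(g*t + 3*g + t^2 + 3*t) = (t^2 - 2*t - 8)/(t + 3)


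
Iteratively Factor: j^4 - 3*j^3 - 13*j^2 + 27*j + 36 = (j - 3)*(j^3 - 13*j - 12) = (j - 3)*(j + 3)*(j^2 - 3*j - 4) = (j - 3)*(j + 1)*(j + 3)*(j - 4)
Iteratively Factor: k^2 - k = (k)*(k - 1)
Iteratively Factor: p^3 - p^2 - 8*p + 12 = (p - 2)*(p^2 + p - 6) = (p - 2)^2*(p + 3)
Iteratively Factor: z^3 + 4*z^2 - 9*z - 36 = (z + 4)*(z^2 - 9) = (z + 3)*(z + 4)*(z - 3)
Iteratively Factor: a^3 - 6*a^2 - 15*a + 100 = (a + 4)*(a^2 - 10*a + 25) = (a - 5)*(a + 4)*(a - 5)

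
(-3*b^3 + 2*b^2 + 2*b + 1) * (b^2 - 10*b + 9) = -3*b^5 + 32*b^4 - 45*b^3 - b^2 + 8*b + 9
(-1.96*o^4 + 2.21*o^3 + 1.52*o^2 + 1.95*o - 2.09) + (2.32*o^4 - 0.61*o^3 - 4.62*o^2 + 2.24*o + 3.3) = 0.36*o^4 + 1.6*o^3 - 3.1*o^2 + 4.19*o + 1.21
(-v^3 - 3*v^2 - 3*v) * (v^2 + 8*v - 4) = -v^5 - 11*v^4 - 23*v^3 - 12*v^2 + 12*v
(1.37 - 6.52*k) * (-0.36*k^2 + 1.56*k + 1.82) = 2.3472*k^3 - 10.6644*k^2 - 9.7292*k + 2.4934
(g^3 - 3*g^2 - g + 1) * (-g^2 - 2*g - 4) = -g^5 + g^4 + 3*g^3 + 13*g^2 + 2*g - 4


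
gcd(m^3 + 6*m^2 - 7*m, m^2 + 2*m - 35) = m + 7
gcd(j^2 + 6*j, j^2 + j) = j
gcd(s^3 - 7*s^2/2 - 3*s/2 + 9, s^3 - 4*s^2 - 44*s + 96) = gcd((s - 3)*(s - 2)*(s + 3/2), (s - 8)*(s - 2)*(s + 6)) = s - 2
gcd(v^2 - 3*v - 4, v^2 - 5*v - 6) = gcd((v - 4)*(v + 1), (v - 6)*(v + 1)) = v + 1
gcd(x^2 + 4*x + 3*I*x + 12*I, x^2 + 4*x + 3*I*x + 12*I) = x^2 + x*(4 + 3*I) + 12*I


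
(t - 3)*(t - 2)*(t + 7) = t^3 + 2*t^2 - 29*t + 42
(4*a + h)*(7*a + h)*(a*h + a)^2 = 28*a^4*h^2 + 56*a^4*h + 28*a^4 + 11*a^3*h^3 + 22*a^3*h^2 + 11*a^3*h + a^2*h^4 + 2*a^2*h^3 + a^2*h^2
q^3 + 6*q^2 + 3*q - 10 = (q - 1)*(q + 2)*(q + 5)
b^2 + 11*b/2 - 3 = (b - 1/2)*(b + 6)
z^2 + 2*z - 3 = (z - 1)*(z + 3)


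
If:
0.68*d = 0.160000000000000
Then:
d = 0.24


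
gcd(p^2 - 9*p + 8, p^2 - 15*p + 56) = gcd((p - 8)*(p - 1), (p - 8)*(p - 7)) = p - 8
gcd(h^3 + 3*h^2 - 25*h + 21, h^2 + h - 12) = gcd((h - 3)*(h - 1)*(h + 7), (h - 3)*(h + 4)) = h - 3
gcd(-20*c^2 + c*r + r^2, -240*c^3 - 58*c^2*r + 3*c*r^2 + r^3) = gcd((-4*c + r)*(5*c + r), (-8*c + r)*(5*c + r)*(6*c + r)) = 5*c + r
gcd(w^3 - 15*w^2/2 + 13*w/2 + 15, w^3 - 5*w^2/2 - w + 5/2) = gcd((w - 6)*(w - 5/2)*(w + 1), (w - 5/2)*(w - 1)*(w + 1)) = w^2 - 3*w/2 - 5/2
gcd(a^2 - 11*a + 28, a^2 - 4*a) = a - 4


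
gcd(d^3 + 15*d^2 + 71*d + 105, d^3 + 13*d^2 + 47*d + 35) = d^2 + 12*d + 35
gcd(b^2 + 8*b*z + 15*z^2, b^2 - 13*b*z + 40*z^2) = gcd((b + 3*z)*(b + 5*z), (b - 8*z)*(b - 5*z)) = 1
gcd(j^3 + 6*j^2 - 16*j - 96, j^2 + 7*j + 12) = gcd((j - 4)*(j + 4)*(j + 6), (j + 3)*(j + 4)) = j + 4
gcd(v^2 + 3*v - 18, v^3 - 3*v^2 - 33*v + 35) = 1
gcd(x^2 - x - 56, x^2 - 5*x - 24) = x - 8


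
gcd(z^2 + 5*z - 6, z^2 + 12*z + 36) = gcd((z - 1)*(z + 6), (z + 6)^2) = z + 6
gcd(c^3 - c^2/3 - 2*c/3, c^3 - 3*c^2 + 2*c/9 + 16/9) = c^2 - c/3 - 2/3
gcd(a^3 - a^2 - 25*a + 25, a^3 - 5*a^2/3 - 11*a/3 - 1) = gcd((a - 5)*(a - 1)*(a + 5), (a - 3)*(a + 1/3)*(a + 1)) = 1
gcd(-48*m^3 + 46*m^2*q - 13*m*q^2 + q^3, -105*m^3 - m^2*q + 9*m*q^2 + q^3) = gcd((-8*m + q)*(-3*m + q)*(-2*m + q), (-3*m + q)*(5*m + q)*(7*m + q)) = -3*m + q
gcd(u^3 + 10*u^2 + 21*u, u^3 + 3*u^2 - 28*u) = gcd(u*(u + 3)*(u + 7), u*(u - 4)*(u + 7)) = u^2 + 7*u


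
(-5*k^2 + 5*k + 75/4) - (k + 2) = -5*k^2 + 4*k + 67/4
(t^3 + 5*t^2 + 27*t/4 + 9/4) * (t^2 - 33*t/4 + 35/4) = t^5 - 13*t^4/4 - 103*t^3/4 - 155*t^2/16 + 81*t/2 + 315/16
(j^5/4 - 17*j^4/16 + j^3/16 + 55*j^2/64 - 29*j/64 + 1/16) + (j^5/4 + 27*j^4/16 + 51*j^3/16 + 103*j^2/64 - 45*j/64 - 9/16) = j^5/2 + 5*j^4/8 + 13*j^3/4 + 79*j^2/32 - 37*j/32 - 1/2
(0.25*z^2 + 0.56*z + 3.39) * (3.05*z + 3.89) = 0.7625*z^3 + 2.6805*z^2 + 12.5179*z + 13.1871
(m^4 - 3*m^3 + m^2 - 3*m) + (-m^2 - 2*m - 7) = m^4 - 3*m^3 - 5*m - 7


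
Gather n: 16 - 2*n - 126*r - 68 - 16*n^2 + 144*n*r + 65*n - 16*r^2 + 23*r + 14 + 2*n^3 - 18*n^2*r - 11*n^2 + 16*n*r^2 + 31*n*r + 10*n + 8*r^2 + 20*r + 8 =2*n^3 + n^2*(-18*r - 27) + n*(16*r^2 + 175*r + 73) - 8*r^2 - 83*r - 30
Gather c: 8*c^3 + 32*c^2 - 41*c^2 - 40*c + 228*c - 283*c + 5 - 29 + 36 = 8*c^3 - 9*c^2 - 95*c + 12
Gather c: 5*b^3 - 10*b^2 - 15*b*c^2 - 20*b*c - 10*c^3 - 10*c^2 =5*b^3 - 10*b^2 - 20*b*c - 10*c^3 + c^2*(-15*b - 10)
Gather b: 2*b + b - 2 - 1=3*b - 3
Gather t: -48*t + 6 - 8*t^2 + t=-8*t^2 - 47*t + 6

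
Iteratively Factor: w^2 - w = (w - 1)*(w)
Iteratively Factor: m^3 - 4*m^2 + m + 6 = (m + 1)*(m^2 - 5*m + 6) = (m - 2)*(m + 1)*(m - 3)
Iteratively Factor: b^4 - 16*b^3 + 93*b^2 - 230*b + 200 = (b - 2)*(b^3 - 14*b^2 + 65*b - 100) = (b - 5)*(b - 2)*(b^2 - 9*b + 20) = (b - 5)^2*(b - 2)*(b - 4)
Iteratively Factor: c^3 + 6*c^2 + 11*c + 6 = (c + 2)*(c^2 + 4*c + 3) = (c + 1)*(c + 2)*(c + 3)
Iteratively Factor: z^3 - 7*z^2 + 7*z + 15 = (z + 1)*(z^2 - 8*z + 15) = (z - 5)*(z + 1)*(z - 3)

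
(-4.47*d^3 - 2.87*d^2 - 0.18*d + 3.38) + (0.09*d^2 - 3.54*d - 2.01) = -4.47*d^3 - 2.78*d^2 - 3.72*d + 1.37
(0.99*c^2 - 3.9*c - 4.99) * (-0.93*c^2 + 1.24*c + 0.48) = -0.9207*c^4 + 4.8546*c^3 + 0.2799*c^2 - 8.0596*c - 2.3952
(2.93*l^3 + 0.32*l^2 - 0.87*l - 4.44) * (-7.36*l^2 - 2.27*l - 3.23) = -21.5648*l^5 - 9.0063*l^4 - 3.7871*l^3 + 33.6197*l^2 + 12.8889*l + 14.3412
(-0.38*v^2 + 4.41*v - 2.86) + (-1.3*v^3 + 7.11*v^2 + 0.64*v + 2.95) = -1.3*v^3 + 6.73*v^2 + 5.05*v + 0.0900000000000003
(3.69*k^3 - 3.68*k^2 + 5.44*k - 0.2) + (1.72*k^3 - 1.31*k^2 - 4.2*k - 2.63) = 5.41*k^3 - 4.99*k^2 + 1.24*k - 2.83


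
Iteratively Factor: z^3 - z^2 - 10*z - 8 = (z - 4)*(z^2 + 3*z + 2) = (z - 4)*(z + 1)*(z + 2)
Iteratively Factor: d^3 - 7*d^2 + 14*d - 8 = (d - 4)*(d^2 - 3*d + 2) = (d - 4)*(d - 2)*(d - 1)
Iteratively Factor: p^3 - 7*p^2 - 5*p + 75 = (p - 5)*(p^2 - 2*p - 15) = (p - 5)*(p + 3)*(p - 5)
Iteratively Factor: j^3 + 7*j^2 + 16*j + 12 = (j + 2)*(j^2 + 5*j + 6) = (j + 2)^2*(j + 3)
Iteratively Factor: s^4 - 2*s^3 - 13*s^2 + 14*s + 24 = (s - 2)*(s^3 - 13*s - 12) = (s - 4)*(s - 2)*(s^2 + 4*s + 3) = (s - 4)*(s - 2)*(s + 1)*(s + 3)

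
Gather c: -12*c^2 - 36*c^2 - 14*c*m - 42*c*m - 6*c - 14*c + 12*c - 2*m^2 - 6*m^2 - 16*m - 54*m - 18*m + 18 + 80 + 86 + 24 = -48*c^2 + c*(-56*m - 8) - 8*m^2 - 88*m + 208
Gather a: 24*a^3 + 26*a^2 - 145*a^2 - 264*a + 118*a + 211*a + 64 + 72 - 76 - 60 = 24*a^3 - 119*a^2 + 65*a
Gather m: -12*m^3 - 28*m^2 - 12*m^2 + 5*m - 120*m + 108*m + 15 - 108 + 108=-12*m^3 - 40*m^2 - 7*m + 15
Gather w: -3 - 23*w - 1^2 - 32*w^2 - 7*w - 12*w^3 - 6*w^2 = -12*w^3 - 38*w^2 - 30*w - 4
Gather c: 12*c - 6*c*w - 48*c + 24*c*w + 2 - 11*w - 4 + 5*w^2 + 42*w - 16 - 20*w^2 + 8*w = c*(18*w - 36) - 15*w^2 + 39*w - 18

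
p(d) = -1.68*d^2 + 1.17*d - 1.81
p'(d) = 1.17 - 3.36*d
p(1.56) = -4.07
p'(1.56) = -4.07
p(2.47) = -9.17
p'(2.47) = -7.13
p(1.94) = -5.86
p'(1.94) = -5.35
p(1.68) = -4.59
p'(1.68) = -4.47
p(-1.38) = -6.62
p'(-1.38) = 5.81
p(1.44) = -3.61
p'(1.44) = -3.67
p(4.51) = -30.70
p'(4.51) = -13.98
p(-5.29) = -55.01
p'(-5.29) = 18.94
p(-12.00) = -257.77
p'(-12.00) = 41.49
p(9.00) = -127.36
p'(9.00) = -29.07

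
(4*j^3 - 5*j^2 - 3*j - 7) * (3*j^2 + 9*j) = 12*j^5 + 21*j^4 - 54*j^3 - 48*j^2 - 63*j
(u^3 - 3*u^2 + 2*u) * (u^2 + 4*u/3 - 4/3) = u^5 - 5*u^4/3 - 10*u^3/3 + 20*u^2/3 - 8*u/3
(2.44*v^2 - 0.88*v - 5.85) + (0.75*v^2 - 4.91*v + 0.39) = 3.19*v^2 - 5.79*v - 5.46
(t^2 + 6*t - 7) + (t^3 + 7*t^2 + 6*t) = t^3 + 8*t^2 + 12*t - 7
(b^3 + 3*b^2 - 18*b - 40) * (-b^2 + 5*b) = -b^5 + 2*b^4 + 33*b^3 - 50*b^2 - 200*b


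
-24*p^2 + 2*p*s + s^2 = (-4*p + s)*(6*p + s)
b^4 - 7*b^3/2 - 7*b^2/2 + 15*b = b*(b - 3)*(b - 5/2)*(b + 2)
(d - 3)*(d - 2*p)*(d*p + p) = d^3*p - 2*d^2*p^2 - 2*d^2*p + 4*d*p^2 - 3*d*p + 6*p^2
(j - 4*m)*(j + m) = j^2 - 3*j*m - 4*m^2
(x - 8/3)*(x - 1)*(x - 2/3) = x^3 - 13*x^2/3 + 46*x/9 - 16/9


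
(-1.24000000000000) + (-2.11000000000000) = -3.35000000000000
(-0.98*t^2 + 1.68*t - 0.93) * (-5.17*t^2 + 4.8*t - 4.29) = 5.0666*t^4 - 13.3896*t^3 + 17.0763*t^2 - 11.6712*t + 3.9897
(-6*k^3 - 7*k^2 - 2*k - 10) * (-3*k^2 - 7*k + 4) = 18*k^5 + 63*k^4 + 31*k^3 + 16*k^2 + 62*k - 40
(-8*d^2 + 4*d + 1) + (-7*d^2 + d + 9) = -15*d^2 + 5*d + 10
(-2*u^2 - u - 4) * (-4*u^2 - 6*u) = 8*u^4 + 16*u^3 + 22*u^2 + 24*u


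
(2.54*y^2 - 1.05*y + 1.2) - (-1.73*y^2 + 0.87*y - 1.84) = 4.27*y^2 - 1.92*y + 3.04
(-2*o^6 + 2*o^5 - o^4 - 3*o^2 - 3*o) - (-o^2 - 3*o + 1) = -2*o^6 + 2*o^5 - o^4 - 2*o^2 - 1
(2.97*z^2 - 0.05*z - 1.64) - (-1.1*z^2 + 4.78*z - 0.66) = 4.07*z^2 - 4.83*z - 0.98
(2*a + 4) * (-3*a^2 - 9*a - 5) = -6*a^3 - 30*a^2 - 46*a - 20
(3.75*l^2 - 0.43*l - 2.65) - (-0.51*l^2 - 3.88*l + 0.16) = 4.26*l^2 + 3.45*l - 2.81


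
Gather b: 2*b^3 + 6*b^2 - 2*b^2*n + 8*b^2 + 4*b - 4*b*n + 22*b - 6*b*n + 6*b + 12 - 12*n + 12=2*b^3 + b^2*(14 - 2*n) + b*(32 - 10*n) - 12*n + 24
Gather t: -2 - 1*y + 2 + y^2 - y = y^2 - 2*y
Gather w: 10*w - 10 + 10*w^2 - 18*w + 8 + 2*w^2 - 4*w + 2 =12*w^2 - 12*w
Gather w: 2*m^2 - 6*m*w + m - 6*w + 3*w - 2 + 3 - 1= 2*m^2 + m + w*(-6*m - 3)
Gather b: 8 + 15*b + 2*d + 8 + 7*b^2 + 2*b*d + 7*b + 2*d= 7*b^2 + b*(2*d + 22) + 4*d + 16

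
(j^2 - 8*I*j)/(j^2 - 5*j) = (j - 8*I)/(j - 5)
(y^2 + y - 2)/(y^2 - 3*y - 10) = (y - 1)/(y - 5)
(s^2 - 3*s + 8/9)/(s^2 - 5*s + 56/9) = (3*s - 1)/(3*s - 7)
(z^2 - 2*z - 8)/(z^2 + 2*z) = (z - 4)/z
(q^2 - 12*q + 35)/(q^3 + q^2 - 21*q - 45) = (q - 7)/(q^2 + 6*q + 9)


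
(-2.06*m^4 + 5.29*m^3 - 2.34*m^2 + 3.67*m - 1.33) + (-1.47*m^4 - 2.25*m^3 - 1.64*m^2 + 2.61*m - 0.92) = -3.53*m^4 + 3.04*m^3 - 3.98*m^2 + 6.28*m - 2.25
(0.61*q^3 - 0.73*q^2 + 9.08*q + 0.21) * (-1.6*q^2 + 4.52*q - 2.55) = -0.976*q^5 + 3.9252*q^4 - 19.3831*q^3 + 42.5671*q^2 - 22.2048*q - 0.5355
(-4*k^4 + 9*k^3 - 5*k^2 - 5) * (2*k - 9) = -8*k^5 + 54*k^4 - 91*k^3 + 45*k^2 - 10*k + 45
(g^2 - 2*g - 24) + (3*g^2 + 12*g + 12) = 4*g^2 + 10*g - 12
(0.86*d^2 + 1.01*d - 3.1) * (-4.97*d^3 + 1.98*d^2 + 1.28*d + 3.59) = -4.2742*d^5 - 3.3169*d^4 + 18.5076*d^3 - 1.7578*d^2 - 0.342100000000001*d - 11.129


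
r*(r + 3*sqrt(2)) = r^2 + 3*sqrt(2)*r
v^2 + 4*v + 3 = (v + 1)*(v + 3)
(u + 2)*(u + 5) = u^2 + 7*u + 10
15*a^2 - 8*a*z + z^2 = (-5*a + z)*(-3*a + z)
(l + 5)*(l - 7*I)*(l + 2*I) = l^3 + 5*l^2 - 5*I*l^2 + 14*l - 25*I*l + 70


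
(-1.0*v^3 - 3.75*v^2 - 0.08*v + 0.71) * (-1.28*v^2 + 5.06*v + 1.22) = 1.28*v^5 - 0.26*v^4 - 20.0926*v^3 - 5.8886*v^2 + 3.495*v + 0.8662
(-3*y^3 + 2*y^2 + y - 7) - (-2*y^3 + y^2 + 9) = -y^3 + y^2 + y - 16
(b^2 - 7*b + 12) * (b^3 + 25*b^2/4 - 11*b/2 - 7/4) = b^5 - 3*b^4/4 - 149*b^3/4 + 447*b^2/4 - 215*b/4 - 21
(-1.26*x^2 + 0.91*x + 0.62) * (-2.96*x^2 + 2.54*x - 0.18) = 3.7296*x^4 - 5.894*x^3 + 0.703*x^2 + 1.411*x - 0.1116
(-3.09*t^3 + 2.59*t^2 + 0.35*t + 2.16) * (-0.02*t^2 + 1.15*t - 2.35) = 0.0618*t^5 - 3.6053*t^4 + 10.233*t^3 - 5.7272*t^2 + 1.6615*t - 5.076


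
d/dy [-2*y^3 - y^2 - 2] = 2*y*(-3*y - 1)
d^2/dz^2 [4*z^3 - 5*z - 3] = 24*z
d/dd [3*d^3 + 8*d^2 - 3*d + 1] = 9*d^2 + 16*d - 3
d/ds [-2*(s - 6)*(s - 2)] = 16 - 4*s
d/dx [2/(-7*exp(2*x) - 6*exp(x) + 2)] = (28*exp(x) + 12)*exp(x)/(7*exp(2*x) + 6*exp(x) - 2)^2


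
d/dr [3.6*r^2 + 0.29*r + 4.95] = 7.2*r + 0.29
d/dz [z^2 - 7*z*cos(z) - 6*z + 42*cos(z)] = 7*z*sin(z) + 2*z - 42*sin(z) - 7*cos(z) - 6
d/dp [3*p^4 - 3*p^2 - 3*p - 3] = 12*p^3 - 6*p - 3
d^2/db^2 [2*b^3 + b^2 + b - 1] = 12*b + 2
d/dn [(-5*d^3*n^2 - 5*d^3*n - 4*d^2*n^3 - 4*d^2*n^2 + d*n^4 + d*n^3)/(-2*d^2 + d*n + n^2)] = d*(20*d^4*n + 10*d^4 + 19*d^3*n^2 + 16*d^3*n - 16*d^2*n^3 - 5*d^2*n^2 - d*n^4 + 2*d*n^3 + 2*n^5 + n^4)/(4*d^4 - 4*d^3*n - 3*d^2*n^2 + 2*d*n^3 + n^4)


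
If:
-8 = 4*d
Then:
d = -2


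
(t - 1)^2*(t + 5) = t^3 + 3*t^2 - 9*t + 5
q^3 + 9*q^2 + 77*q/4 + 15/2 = (q + 1/2)*(q + 5/2)*(q + 6)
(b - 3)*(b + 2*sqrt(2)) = b^2 - 3*b + 2*sqrt(2)*b - 6*sqrt(2)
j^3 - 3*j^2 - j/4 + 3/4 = (j - 3)*(j - 1/2)*(j + 1/2)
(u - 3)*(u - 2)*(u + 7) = u^3 + 2*u^2 - 29*u + 42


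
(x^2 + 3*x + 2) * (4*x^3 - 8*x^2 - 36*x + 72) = 4*x^5 + 4*x^4 - 52*x^3 - 52*x^2 + 144*x + 144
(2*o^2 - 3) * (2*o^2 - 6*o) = 4*o^4 - 12*o^3 - 6*o^2 + 18*o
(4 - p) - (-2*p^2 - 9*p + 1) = 2*p^2 + 8*p + 3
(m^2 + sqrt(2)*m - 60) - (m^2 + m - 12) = -m + sqrt(2)*m - 48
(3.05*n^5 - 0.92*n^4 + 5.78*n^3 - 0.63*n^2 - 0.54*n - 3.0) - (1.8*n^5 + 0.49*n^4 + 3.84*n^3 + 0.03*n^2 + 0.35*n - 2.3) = 1.25*n^5 - 1.41*n^4 + 1.94*n^3 - 0.66*n^2 - 0.89*n - 0.7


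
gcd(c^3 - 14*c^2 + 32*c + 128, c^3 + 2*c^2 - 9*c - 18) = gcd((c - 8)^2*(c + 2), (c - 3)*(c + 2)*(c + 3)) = c + 2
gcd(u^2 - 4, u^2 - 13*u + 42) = 1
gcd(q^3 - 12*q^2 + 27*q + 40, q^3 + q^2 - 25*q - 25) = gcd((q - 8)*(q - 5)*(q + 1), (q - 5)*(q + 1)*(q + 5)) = q^2 - 4*q - 5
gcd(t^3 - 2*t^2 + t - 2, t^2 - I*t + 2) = t + I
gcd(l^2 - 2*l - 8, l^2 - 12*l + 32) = l - 4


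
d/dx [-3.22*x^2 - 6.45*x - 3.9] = -6.44*x - 6.45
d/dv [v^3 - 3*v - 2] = 3*v^2 - 3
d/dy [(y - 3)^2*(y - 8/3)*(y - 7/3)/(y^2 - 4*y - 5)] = (18*y^5 - 207*y^4 + 612*y^3 + 598*y^2 - 5078*y + 5721)/(9*(y^4 - 8*y^3 + 6*y^2 + 40*y + 25))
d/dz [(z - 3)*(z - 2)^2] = (z - 2)*(3*z - 8)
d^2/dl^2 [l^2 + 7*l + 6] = 2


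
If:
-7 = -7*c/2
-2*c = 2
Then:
No Solution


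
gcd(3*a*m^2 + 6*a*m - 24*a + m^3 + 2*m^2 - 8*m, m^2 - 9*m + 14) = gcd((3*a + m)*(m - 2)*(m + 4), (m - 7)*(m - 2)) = m - 2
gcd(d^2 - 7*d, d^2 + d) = d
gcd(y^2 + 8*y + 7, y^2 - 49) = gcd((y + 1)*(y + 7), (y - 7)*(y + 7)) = y + 7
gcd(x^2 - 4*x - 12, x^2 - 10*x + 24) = x - 6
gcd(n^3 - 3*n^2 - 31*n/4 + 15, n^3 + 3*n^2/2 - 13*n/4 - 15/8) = n^2 + n - 15/4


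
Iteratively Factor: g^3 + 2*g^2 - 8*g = (g - 2)*(g^2 + 4*g) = g*(g - 2)*(g + 4)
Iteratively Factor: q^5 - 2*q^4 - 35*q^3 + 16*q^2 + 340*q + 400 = (q - 5)*(q^4 + 3*q^3 - 20*q^2 - 84*q - 80) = (q - 5)*(q + 2)*(q^3 + q^2 - 22*q - 40) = (q - 5)*(q + 2)*(q + 4)*(q^2 - 3*q - 10) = (q - 5)^2*(q + 2)*(q + 4)*(q + 2)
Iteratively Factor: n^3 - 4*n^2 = (n)*(n^2 - 4*n) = n^2*(n - 4)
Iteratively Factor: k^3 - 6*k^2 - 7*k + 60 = (k - 5)*(k^2 - k - 12) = (k - 5)*(k - 4)*(k + 3)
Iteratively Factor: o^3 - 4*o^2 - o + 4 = (o - 1)*(o^2 - 3*o - 4) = (o - 1)*(o + 1)*(o - 4)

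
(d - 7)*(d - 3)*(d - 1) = d^3 - 11*d^2 + 31*d - 21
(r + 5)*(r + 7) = r^2 + 12*r + 35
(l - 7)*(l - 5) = l^2 - 12*l + 35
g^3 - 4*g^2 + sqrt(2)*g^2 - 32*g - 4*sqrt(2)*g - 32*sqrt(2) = (g - 8)*(g + 4)*(g + sqrt(2))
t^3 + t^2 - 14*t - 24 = (t - 4)*(t + 2)*(t + 3)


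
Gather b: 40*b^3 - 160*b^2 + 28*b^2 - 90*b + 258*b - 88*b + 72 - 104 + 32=40*b^3 - 132*b^2 + 80*b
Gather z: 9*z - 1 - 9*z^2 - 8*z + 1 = -9*z^2 + z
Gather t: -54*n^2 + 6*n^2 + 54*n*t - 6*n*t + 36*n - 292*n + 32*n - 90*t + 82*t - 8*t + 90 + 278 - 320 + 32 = -48*n^2 - 224*n + t*(48*n - 16) + 80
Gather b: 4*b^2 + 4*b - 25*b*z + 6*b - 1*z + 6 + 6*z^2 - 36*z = 4*b^2 + b*(10 - 25*z) + 6*z^2 - 37*z + 6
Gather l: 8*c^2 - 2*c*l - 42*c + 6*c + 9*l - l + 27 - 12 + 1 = 8*c^2 - 36*c + l*(8 - 2*c) + 16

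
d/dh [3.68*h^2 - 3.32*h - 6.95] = 7.36*h - 3.32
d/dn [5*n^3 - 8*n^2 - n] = 15*n^2 - 16*n - 1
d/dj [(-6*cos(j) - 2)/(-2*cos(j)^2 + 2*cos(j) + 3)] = 2*(6*cos(j)^2 + 4*cos(j) + 7)*sin(j)/(2*cos(j) - cos(2*j) + 2)^2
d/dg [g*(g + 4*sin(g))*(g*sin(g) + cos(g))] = g^3*cos(g) + 2*g^2*sin(g) + 4*g^2*sin(2*g) + 2*g*cos(g) + 4*g + 2*sin(2*g)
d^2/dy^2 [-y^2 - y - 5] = -2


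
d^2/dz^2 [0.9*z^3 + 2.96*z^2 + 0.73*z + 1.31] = 5.4*z + 5.92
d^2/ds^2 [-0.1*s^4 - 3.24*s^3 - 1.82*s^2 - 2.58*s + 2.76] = -1.2*s^2 - 19.44*s - 3.64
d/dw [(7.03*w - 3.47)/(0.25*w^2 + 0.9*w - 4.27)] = (-1.7575*w^2 + 1.735*w - 26.8951)/(0.0625*w^4 + 0.45*w^3 - 1.325*w^2 - 7.686*w + 18.2329)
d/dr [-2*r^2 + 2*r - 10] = 2 - 4*r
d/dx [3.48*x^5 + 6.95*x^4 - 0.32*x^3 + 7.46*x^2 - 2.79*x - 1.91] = 17.4*x^4 + 27.8*x^3 - 0.96*x^2 + 14.92*x - 2.79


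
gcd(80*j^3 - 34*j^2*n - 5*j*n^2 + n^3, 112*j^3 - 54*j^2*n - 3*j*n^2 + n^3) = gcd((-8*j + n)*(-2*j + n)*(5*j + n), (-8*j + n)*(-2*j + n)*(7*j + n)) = 16*j^2 - 10*j*n + n^2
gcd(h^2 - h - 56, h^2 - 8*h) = h - 8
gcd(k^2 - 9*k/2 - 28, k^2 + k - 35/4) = k + 7/2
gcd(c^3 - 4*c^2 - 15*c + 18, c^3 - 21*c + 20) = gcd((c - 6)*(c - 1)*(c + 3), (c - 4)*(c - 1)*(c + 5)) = c - 1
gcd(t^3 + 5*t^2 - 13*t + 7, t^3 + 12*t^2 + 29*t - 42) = t^2 + 6*t - 7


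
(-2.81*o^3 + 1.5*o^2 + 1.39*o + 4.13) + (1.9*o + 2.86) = -2.81*o^3 + 1.5*o^2 + 3.29*o + 6.99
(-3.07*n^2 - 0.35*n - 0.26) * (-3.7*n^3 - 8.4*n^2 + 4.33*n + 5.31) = 11.359*n^5 + 27.083*n^4 - 9.3911*n^3 - 15.6332*n^2 - 2.9843*n - 1.3806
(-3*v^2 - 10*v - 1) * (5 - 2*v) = 6*v^3 + 5*v^2 - 48*v - 5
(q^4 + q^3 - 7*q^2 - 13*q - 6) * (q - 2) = q^5 - q^4 - 9*q^3 + q^2 + 20*q + 12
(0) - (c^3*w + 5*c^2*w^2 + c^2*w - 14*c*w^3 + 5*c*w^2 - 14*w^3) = -c^3*w - 5*c^2*w^2 - c^2*w + 14*c*w^3 - 5*c*w^2 + 14*w^3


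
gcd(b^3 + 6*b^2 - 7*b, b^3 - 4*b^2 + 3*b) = b^2 - b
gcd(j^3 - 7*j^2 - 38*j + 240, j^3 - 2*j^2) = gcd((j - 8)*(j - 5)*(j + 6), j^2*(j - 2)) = 1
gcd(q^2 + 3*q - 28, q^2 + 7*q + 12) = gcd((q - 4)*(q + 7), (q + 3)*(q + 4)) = 1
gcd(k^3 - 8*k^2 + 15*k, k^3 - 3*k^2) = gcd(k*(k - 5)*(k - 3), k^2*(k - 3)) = k^2 - 3*k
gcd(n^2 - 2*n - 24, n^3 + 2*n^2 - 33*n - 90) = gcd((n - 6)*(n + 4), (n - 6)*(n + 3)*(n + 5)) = n - 6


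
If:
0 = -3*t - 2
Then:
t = -2/3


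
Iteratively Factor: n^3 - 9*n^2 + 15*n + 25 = (n - 5)*(n^2 - 4*n - 5) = (n - 5)^2*(n + 1)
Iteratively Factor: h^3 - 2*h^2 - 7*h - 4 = (h - 4)*(h^2 + 2*h + 1) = (h - 4)*(h + 1)*(h + 1)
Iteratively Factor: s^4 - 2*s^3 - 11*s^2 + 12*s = (s + 3)*(s^3 - 5*s^2 + 4*s) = (s - 1)*(s + 3)*(s^2 - 4*s) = (s - 4)*(s - 1)*(s + 3)*(s)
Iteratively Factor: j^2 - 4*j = (j)*(j - 4)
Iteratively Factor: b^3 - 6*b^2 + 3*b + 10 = (b - 2)*(b^2 - 4*b - 5) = (b - 2)*(b + 1)*(b - 5)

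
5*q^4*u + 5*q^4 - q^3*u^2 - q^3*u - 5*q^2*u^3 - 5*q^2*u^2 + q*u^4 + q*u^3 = (-5*q + u)*(-q + u)*(q + u)*(q*u + q)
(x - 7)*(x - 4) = x^2 - 11*x + 28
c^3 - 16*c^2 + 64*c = c*(c - 8)^2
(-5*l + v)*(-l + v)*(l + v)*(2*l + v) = 10*l^4 + 3*l^3*v - 11*l^2*v^2 - 3*l*v^3 + v^4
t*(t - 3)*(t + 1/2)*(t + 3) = t^4 + t^3/2 - 9*t^2 - 9*t/2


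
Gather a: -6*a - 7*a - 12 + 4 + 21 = 13 - 13*a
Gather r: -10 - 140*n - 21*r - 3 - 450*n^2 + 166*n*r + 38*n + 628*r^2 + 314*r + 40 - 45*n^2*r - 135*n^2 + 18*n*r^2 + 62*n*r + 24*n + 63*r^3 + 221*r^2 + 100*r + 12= -585*n^2 - 78*n + 63*r^3 + r^2*(18*n + 849) + r*(-45*n^2 + 228*n + 393) + 39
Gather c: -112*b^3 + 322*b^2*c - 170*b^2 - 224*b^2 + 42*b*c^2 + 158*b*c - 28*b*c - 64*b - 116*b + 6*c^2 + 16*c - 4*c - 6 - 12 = -112*b^3 - 394*b^2 - 180*b + c^2*(42*b + 6) + c*(322*b^2 + 130*b + 12) - 18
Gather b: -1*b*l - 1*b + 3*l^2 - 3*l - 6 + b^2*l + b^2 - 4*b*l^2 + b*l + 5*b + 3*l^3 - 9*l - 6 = b^2*(l + 1) + b*(4 - 4*l^2) + 3*l^3 + 3*l^2 - 12*l - 12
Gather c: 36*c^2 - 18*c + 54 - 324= 36*c^2 - 18*c - 270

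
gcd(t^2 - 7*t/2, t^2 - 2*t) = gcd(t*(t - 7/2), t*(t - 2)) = t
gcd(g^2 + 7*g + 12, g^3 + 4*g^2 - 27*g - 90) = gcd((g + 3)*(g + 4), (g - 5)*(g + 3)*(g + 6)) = g + 3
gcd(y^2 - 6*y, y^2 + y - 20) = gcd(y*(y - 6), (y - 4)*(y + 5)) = 1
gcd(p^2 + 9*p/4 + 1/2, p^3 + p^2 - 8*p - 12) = p + 2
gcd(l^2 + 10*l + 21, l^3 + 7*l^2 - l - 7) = l + 7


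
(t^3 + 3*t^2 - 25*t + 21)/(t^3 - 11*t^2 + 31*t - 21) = (t + 7)/(t - 7)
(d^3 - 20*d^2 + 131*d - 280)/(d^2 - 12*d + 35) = d - 8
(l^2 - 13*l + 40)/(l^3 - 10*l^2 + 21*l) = (l^2 - 13*l + 40)/(l*(l^2 - 10*l + 21))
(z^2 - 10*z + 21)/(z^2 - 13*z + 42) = (z - 3)/(z - 6)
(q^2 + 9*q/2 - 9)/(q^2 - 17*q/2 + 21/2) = (q + 6)/(q - 7)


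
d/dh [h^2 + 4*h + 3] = 2*h + 4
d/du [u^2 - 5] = 2*u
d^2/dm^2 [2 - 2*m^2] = -4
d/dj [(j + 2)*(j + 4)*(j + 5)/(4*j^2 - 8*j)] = (j^4/4 - j^3 - 15*j^2 - 20*j + 20)/(j^2*(j^2 - 4*j + 4))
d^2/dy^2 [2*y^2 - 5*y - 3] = 4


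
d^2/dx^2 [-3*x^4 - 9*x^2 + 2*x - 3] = -36*x^2 - 18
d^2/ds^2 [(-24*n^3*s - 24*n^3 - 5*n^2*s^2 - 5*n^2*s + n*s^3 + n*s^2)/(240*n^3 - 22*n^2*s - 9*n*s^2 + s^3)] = 2*n*(810*n^4 + 270*n^3*s + 63*n^3 + 90*n^2*s^2 + 81*n^2*s + 4*n*s^3 + 9*n*s^2 + s^3)/(-27000*n^6 - 2700*n^5*s + 2610*n^4*s^2 + 179*n^3*s^3 - 87*n^2*s^4 - 3*n*s^5 + s^6)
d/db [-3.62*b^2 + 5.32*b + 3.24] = 5.32 - 7.24*b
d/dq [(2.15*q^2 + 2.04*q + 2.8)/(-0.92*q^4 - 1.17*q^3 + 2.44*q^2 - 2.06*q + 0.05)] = (3.956*q^5 + 8.1459*q^4 + 15.0776*q^3 + 0.421399999999999*q^2 - 13.449*q + 5.87)/(0.8464*q^8 + 2.1528*q^7 - 3.1207*q^6 - 1.9192*q^5 + 10.682*q^4 - 10.1698*q^3 + 4.4876*q^2 - 0.206*q + 0.0025)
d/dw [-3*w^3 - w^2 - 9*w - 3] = -9*w^2 - 2*w - 9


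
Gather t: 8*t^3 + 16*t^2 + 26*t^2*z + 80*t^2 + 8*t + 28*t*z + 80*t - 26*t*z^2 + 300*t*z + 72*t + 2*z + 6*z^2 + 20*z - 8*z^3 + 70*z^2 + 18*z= 8*t^3 + t^2*(26*z + 96) + t*(-26*z^2 + 328*z + 160) - 8*z^3 + 76*z^2 + 40*z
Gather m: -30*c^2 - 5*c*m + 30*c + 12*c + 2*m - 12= -30*c^2 + 42*c + m*(2 - 5*c) - 12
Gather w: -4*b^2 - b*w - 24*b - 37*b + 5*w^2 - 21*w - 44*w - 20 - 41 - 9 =-4*b^2 - 61*b + 5*w^2 + w*(-b - 65) - 70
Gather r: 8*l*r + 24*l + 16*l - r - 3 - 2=40*l + r*(8*l - 1) - 5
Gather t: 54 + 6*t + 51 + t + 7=7*t + 112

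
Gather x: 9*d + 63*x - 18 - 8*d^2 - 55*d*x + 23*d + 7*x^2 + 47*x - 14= -8*d^2 + 32*d + 7*x^2 + x*(110 - 55*d) - 32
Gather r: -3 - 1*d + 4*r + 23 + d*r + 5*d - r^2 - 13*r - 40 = 4*d - r^2 + r*(d - 9) - 20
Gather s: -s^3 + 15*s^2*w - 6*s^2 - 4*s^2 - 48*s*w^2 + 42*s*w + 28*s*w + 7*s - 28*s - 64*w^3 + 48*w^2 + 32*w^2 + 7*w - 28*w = -s^3 + s^2*(15*w - 10) + s*(-48*w^2 + 70*w - 21) - 64*w^3 + 80*w^2 - 21*w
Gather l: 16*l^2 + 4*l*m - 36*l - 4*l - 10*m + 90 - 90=16*l^2 + l*(4*m - 40) - 10*m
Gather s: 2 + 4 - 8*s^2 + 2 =8 - 8*s^2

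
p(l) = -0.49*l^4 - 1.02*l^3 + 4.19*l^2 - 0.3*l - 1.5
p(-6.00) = -263.58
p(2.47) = -10.29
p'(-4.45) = 74.53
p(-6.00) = -263.58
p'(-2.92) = -2.06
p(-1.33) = 7.18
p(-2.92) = 24.87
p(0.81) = 0.25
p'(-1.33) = -12.25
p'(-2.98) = -0.58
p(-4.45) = -19.46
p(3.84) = -105.17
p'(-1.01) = -9.87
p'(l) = -1.96*l^3 - 3.06*l^2 + 8.38*l - 0.3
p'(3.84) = -124.22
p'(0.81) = 3.44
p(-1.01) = 3.62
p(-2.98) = 24.95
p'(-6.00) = 262.62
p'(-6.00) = 262.62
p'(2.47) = -27.81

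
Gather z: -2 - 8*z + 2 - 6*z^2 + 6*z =-6*z^2 - 2*z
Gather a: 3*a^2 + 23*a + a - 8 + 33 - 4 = 3*a^2 + 24*a + 21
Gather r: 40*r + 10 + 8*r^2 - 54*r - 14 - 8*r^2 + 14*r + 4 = 0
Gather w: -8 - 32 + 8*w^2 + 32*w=8*w^2 + 32*w - 40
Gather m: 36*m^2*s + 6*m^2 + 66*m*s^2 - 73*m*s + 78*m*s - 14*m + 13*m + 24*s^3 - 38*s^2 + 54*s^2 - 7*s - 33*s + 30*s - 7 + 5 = m^2*(36*s + 6) + m*(66*s^2 + 5*s - 1) + 24*s^3 + 16*s^2 - 10*s - 2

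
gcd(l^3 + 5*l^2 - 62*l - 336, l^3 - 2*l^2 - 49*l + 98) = l + 7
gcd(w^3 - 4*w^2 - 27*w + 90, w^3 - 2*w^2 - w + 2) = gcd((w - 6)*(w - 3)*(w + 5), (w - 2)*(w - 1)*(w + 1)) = 1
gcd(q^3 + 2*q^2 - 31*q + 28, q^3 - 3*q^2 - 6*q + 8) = q^2 - 5*q + 4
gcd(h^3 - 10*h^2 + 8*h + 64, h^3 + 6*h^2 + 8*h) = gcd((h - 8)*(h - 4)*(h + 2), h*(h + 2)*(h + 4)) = h + 2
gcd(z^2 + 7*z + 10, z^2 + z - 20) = z + 5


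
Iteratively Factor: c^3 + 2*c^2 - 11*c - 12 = (c - 3)*(c^2 + 5*c + 4) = (c - 3)*(c + 4)*(c + 1)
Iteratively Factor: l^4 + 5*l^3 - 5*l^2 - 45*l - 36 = (l + 3)*(l^3 + 2*l^2 - 11*l - 12) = (l + 1)*(l + 3)*(l^2 + l - 12) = (l + 1)*(l + 3)*(l + 4)*(l - 3)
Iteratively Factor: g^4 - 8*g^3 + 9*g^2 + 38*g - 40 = (g + 2)*(g^3 - 10*g^2 + 29*g - 20) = (g - 5)*(g + 2)*(g^2 - 5*g + 4) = (g - 5)*(g - 1)*(g + 2)*(g - 4)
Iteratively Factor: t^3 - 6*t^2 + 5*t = (t)*(t^2 - 6*t + 5) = t*(t - 1)*(t - 5)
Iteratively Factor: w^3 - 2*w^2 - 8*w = (w + 2)*(w^2 - 4*w) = (w - 4)*(w + 2)*(w)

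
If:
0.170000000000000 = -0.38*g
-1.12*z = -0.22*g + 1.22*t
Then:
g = -0.45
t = -0.918032786885246*z - 0.0806729939603106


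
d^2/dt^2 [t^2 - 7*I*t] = 2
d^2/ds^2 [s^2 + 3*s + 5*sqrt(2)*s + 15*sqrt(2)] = 2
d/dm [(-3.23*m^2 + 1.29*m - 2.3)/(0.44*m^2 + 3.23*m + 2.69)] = (-11.0005*m^2 - 15.3534*m + 10.8991)/(0.1936*m^4 + 2.8424*m^3 + 12.8001*m^2 + 17.3774*m + 7.2361)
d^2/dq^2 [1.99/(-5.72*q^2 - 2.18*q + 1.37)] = (130.219232*q^2 + 49.629008*q - 1.99*(11.44*q + 2.18)*(22.88*q + 4.36) - 31.188872)/(5.72*q^2 + 2.18*q - 1.37)^3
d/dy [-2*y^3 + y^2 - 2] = 2*y*(1 - 3*y)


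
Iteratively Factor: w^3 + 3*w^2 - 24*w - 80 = (w + 4)*(w^2 - w - 20) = (w - 5)*(w + 4)*(w + 4)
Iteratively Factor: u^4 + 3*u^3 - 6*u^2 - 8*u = (u + 4)*(u^3 - u^2 - 2*u) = (u + 1)*(u + 4)*(u^2 - 2*u) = (u - 2)*(u + 1)*(u + 4)*(u)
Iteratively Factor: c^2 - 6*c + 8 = (c - 4)*(c - 2)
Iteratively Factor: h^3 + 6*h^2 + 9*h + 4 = (h + 1)*(h^2 + 5*h + 4) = (h + 1)*(h + 4)*(h + 1)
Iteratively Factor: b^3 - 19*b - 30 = (b - 5)*(b^2 + 5*b + 6) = (b - 5)*(b + 3)*(b + 2)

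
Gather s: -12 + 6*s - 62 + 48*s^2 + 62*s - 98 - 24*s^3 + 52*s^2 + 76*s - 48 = -24*s^3 + 100*s^2 + 144*s - 220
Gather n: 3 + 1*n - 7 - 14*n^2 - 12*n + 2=-14*n^2 - 11*n - 2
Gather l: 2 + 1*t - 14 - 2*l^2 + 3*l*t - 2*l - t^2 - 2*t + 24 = -2*l^2 + l*(3*t - 2) - t^2 - t + 12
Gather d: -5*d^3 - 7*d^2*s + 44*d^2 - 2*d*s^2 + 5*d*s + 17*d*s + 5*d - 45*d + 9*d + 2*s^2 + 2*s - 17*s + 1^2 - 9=-5*d^3 + d^2*(44 - 7*s) + d*(-2*s^2 + 22*s - 31) + 2*s^2 - 15*s - 8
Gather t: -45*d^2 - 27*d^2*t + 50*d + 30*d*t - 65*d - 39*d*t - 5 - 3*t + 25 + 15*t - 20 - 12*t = -45*d^2 - 15*d + t*(-27*d^2 - 9*d)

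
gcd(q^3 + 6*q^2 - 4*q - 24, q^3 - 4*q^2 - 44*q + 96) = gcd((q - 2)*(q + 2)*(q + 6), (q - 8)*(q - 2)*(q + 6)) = q^2 + 4*q - 12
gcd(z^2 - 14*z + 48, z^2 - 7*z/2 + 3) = 1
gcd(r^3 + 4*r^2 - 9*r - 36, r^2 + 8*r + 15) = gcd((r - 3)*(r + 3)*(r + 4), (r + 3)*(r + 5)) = r + 3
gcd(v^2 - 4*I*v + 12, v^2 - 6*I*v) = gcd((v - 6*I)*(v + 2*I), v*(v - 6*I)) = v - 6*I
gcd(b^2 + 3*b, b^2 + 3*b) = b^2 + 3*b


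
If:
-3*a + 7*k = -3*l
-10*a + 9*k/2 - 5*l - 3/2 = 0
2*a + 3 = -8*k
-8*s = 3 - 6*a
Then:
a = -363/914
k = -126/457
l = 225/914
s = -615/914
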